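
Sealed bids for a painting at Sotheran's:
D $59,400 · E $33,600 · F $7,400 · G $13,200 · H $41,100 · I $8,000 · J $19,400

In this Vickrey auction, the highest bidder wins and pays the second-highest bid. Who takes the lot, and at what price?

D pays $41,100

Vickrey auction: the highest bidder wins and pays the second-highest bid.
Bids ranked: 59,400 (D) > 41,100 (H) > 33,600 (E) > 19,400 (J) > 13,200 (G) > 8,000 (I) > …
D is highest; pays the second-highest bid, $41,100.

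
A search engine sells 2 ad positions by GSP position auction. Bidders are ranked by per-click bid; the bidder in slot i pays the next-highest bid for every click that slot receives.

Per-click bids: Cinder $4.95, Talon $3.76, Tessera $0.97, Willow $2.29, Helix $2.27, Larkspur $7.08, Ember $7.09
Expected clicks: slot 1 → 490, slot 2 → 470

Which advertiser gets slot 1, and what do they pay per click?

Per-click bids in order: $7.09 (Ember) > $7.08 (Larkspur) > $4.95 (Cinder) > …
Slot 1 goes to the first-ranked bidder, Ember, who pays the next bid down: $7.08/click.

Ember; $7.08 per click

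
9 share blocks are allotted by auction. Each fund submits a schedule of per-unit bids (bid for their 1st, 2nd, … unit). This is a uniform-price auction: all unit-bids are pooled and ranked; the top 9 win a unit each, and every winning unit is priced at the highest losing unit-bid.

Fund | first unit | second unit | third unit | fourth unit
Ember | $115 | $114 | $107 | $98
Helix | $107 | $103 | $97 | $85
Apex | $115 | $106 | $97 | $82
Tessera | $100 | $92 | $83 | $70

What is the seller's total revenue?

Total revenue: $873

Pooled unit-bids ranked (top 9): 115 (Ember-1), 115 (Apex-1), 114 (Ember-2), 107 (Ember-3), 107 (Helix-1), 106 (Apex-2), 103 (Helix-2), 100 (Tessera-1), 98 (Ember-4)
First bid not allocated: $97.
Allocation: Apex 2, Ember 4, Helix 2, Tessera 1. Every unit priced at $97.
Revenue = 9 × 97 = $873.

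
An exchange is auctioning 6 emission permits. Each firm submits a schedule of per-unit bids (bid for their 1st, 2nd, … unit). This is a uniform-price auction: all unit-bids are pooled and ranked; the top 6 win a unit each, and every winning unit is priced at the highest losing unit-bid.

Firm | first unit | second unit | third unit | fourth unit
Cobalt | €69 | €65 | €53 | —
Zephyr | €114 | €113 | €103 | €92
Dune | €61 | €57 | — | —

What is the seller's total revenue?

All unit-bids, highest first — top 6: 114 (Zephyr-1), 113 (Zephyr-2), 103 (Zephyr-3), 92 (Zephyr-4), 69 (Cobalt-1), 65 (Cobalt-2)
First bid not allocated: €61.
Allocation: Cobalt 2, Zephyr 4. Every unit priced at €61.
Revenue = 6 × 61 = €366.

Total revenue: €366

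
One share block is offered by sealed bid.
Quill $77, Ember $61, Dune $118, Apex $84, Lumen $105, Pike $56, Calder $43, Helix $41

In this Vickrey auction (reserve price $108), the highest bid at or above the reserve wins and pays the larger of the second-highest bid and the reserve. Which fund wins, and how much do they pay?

Dune pays $108

Vickrey auction (reserve price $108): the highest bid at or above the reserve wins and pays the larger of the second-highest bid and the reserve.
Sorting bids: 118 (Dune) > 105 (Lumen) > 84 (Apex) > 77 (Quill) > 61 (Ember) > 56 (Pike) > …
Dune has the top bid at or above the reserve ($118).
max(second-highest $105, reserve $108) = $108.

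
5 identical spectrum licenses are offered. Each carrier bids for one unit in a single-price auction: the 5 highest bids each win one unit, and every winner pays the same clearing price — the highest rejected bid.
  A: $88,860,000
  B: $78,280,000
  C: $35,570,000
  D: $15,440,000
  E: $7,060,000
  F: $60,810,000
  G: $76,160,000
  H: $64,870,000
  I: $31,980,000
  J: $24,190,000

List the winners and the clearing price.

A, B, G, H, F; each pays $35,570,000

Sorting: 88,860,000 (A), 78,280,000 (B), 76,160,000 (G), 64,870,000 (H), 60,810,000 (F), 35,570,000 (C), 31,980,000 (I), …
Winners (5 units): A, B, G, H, F.
Clearing price = highest rejected bid = $35,570,000.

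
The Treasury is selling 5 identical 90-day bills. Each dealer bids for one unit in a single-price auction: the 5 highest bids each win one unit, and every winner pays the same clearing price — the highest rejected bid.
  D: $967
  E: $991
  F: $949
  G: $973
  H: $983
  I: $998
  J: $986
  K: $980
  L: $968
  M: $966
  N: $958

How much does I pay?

I pays $973

Ordering the bids: 998 (I), 991 (E), 986 (J), 983 (H), 980 (K), 973 (G), 968 (L), …
The 5 highest are I, E, J, H, K.
First losing bid is G's $973, which sets the uniform price.
I wins → pays $973.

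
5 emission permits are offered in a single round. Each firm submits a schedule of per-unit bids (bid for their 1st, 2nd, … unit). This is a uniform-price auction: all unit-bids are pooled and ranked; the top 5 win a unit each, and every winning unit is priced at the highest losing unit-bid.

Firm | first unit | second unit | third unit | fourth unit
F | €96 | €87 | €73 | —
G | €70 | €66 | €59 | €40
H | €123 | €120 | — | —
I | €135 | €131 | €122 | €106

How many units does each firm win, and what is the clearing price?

Merging the schedules and taking the best 5: 135 (I-1), 131 (I-2), 123 (H-1), 122 (I-3), 120 (H-2)
First bid not allocated: €106.
Allocation: H 2, I 3.

H 2, I 3; clearing price €106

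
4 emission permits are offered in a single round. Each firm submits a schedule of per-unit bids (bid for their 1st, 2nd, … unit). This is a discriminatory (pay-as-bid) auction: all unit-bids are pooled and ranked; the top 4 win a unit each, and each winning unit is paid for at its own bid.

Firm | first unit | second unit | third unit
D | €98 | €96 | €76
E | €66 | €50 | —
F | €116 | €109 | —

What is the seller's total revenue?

Merging the schedules and taking the best 4: 116 (F-1), 109 (F-2), 98 (D-1), 96 (D-2)
Next rejected bid: €76 (not a price — pay-as-bid).
Each winning unit pays its own bid.
Revenue = 116 + 109 + 98 + 96 = €419.

Total revenue: €419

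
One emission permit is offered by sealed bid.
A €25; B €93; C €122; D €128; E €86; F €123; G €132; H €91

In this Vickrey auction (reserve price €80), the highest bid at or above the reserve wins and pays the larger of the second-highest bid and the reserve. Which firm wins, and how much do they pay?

Bids ranked: 132 (G) > 128 (D) > 123 (F) > 122 (C) > 93 (B) > 91 (H) > …
G has the top bid at or above the reserve (€132).
max(second-highest €128, reserve €80) = €128; the reserve does not bind.

G pays €128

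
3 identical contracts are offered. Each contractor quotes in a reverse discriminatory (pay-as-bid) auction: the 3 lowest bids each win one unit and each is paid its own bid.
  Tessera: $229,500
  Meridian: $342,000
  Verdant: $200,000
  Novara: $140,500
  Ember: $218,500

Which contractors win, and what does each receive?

Novara $140,500, Verdant $200,000, Ember $218,500

Sorting: 140,500 (Novara), 200,000 (Verdant), 218,500 (Ember), 229,500 (Tessera), 342,000 (Meridian)
Winners (3 units): Novara, Verdant, Ember.
Each winner is paid its own bid: Novara $140,500, Verdant $200,000, Ember $218,500.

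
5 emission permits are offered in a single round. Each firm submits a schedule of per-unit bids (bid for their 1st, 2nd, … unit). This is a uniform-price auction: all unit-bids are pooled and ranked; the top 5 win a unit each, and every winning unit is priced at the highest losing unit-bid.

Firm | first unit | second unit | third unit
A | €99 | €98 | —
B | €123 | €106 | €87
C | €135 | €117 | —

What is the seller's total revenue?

Total revenue: €490

All unit-bids, highest first — top 5: 135 (C-1), 123 (B-1), 117 (C-2), 106 (B-2), 99 (A-1)
Highest rejected unit-bid = €98.
Allocation: A 1, B 2, C 2. Every unit priced at €98.
Revenue = 5 × 98 = €490.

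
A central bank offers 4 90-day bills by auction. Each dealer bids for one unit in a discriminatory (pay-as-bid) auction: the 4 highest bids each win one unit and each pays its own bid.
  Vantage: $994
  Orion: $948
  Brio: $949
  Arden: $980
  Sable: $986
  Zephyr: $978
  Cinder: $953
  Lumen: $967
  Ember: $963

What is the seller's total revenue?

Ordering the bids: 994 (Vantage), 986 (Sable), 980 (Arden), 978 (Zephyr), 967 (Lumen), 963 (Ember), …
The 4 highest are Vantage, Sable, Arden, Zephyr.
Total revenue = 994 + 986 + 980 + 978 = $3,938.

Total revenue: $3,938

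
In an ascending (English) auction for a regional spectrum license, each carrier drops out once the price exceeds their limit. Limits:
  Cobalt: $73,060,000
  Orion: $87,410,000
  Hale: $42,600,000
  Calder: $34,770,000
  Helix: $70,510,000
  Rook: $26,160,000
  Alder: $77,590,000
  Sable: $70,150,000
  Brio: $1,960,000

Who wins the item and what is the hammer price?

Limits ranked: 87,410,000 (Orion) > 77,590,000 (Alder) > 73,060,000 (Cobalt) > 70,510,000 (Helix) > 70,150,000 (Sable) > 42,600,000 (Hale) > …
Once the price passes $77,590,000, only Orion is left; the hammer falls at Alder's limit of $77,590,000.

Orion wins at $77,590,000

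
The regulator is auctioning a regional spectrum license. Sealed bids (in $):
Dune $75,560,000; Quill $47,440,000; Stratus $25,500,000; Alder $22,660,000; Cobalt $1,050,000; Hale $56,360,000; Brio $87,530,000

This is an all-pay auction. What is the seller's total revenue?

Total revenue: $316,100,000

Rule: the highest bidder wins the item, but every bidder pays their own bid.
Bids in order: 87,530,000 (Brio) > 75,560,000 (Dune) > 56,360,000 (Hale) > 47,440,000 (Quill) > 25,500,000 (Stratus) > 22,660,000 (Alder) > …
Every bidder forfeits their bid regardless of winning.
Revenue = 75,560,000 + 47,440,000 + 25,500,000 + 22,660,000 + 1,050,000 + 56,360,000 + 87,530,000 = $316,100,000.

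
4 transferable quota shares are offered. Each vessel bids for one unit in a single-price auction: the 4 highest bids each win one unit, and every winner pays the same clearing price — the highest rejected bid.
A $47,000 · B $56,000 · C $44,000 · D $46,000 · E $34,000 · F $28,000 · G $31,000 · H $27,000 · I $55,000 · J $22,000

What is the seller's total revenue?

Ordering the bids: 56,000 (B), 55,000 (I), 47,000 (A), 46,000 (D), 44,000 (C), 34,000 (E), …
Winners (4 units): B, I, A, D.
Clearing price = highest rejected bid = $44,000.
Total revenue = 4 × $44,000 = $176,000.

Total revenue: $176,000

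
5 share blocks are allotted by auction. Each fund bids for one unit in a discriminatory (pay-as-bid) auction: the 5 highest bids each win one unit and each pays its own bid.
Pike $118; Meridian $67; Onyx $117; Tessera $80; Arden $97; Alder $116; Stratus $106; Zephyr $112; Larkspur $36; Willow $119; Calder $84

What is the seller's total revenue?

Total revenue: $582

Bids ranked high→low: 119 (Willow), 118 (Pike), 117 (Onyx), 116 (Alder), 112 (Zephyr), 106 (Stratus), 97 (Arden), …
The 5 highest are Willow, Pike, Onyx, Alder, Zephyr.
Total revenue = 119 + 118 + 117 + 116 + 112 = $582.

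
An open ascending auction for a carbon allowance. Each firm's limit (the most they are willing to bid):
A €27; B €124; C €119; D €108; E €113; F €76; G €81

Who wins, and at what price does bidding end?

Rule: the price rises until one bidder remains; the winner pays the price at which the last rival dropped out.
Limits ranked: 124 (B) > 119 (C) > 113 (E) > 108 (D) > 81 (G) > 76 (F) > …
Once the price passes €119, only B is left; the hammer falls at C's limit of €119.

B wins at €119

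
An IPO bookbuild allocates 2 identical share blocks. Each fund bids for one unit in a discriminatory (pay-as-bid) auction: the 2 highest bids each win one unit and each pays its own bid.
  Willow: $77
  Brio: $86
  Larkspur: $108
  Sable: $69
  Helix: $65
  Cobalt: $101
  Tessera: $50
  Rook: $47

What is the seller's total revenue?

Total revenue: $209

Sorting: 108 (Larkspur), 101 (Cobalt), 86 (Brio), 77 (Willow), …
Winners (2 units): Larkspur, Cobalt.
Total revenue = 108 + 101 = $209.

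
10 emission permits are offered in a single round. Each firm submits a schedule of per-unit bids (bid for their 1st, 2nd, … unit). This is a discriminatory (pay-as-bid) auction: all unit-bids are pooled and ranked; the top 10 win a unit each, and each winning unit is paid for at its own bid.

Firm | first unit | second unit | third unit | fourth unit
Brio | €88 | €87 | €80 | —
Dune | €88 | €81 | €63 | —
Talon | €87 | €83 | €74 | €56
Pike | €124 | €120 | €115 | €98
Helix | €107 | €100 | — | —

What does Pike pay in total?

Pike pays €457

Merging the schedules and taking the best 10: 124 (Pike-1), 120 (Pike-2), 115 (Pike-3), 107 (Helix-1), 100 (Helix-2), 98 (Pike-4), 88 (Brio-1), 88 (Dune-1), 87 (Brio-2), 87 (Talon-1)
Next rejected bid: €83 (not a price — pay-as-bid).
Pike's winning unit-bids: 124 + 120 + 115 + 98 = €457.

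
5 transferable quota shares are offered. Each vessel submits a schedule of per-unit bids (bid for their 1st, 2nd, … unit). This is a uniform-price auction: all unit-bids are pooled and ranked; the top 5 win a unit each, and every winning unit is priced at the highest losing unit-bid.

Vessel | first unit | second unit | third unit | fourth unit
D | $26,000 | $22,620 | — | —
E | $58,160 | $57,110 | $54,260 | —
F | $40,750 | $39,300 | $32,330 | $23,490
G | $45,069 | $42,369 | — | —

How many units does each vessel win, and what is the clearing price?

E 3, G 2; clearing price $40,750

All unit-bids, highest first — top 5: 58,160 (E-1), 57,110 (E-2), 54,260 (E-3), 45,069 (G-1), 42,369 (G-2)
The (k+1)-th unit-bid is $40,750.
Allocation: E 3, G 2.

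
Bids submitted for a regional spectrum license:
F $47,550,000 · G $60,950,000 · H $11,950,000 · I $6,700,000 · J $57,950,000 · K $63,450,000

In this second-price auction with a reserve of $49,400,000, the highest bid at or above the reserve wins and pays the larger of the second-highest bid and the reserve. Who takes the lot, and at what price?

K pays $60,950,000

Bids ranked: 63,450,000 (K) > 60,950,000 (G) > 57,950,000 (J) > 47,550,000 (F) > 11,950,000 (H) > 6,700,000 (I)
Highest eligible bid: K at $63,450,000.
Second-highest bid $60,950,000 exceeds the reserve $49,400,000 → payment $60,950,000.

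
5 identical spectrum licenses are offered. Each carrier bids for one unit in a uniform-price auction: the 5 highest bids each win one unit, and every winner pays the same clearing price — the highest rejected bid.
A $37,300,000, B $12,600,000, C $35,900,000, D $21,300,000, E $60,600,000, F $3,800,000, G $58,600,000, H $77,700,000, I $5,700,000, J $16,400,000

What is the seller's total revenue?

Total revenue: $106,500,000

Bids ranked high→low: 77,700,000 (H), 60,600,000 (E), 58,600,000 (G), 37,300,000 (A), 35,900,000 (C), 21,300,000 (D), 16,400,000 (J), …
The 5 highest are H, E, G, A, C.
First losing bid is D's $21,300,000, which sets the uniform price.
Total revenue = 5 × $21,300,000 = $106,500,000.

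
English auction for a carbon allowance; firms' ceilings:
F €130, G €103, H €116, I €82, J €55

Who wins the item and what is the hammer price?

Limits ranked: 130 (F) > 116 (H) > 103 (G) > 82 (I) > 55 (J)
Once the price passes €116, only F is left; the hammer falls at H's limit of €116.

F wins at €116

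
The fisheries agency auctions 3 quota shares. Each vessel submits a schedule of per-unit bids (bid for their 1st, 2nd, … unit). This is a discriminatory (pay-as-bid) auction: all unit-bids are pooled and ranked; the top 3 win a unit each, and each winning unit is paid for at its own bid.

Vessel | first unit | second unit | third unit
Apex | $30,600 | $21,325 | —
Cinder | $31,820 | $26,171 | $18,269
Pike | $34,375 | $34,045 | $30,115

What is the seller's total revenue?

Total revenue: $100,240

Merging the schedules and taking the best 3: 34,375 (Pike-1), 34,045 (Pike-2), 31,820 (Cinder-1)
Next rejected bid: $30,600 (not a price — pay-as-bid).
Each winning unit pays its own bid.
Revenue = 34,375 + 34,045 + 31,820 = $100,240.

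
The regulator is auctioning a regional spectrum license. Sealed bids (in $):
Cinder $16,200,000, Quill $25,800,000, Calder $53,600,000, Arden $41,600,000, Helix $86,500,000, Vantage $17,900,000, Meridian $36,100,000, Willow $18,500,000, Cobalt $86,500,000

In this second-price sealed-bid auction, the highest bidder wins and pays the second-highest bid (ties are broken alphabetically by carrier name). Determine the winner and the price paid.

Cobalt pays $86,500,000

Sorting bids: 86,500,000 (Cobalt) > 86,500,000 (Helix) > 53,600,000 (Calder) > 41,600,000 (Arden) > 36,100,000 (Meridian) > 25,800,000 (Quill) > …
Cobalt and Helix tie at $86,500,000; tie-break gives it to Cobalt.
Cobalt is highest; pays the second-highest bid, $86,500,000.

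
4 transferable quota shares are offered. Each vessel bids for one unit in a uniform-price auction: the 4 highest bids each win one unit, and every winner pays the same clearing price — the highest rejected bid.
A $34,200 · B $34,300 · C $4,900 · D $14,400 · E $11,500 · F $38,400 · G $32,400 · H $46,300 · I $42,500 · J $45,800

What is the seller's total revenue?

Sorting: 46,300 (H), 45,800 (J), 42,500 (I), 38,400 (F), 34,300 (B), 34,200 (A), …
Top 4: H, J, I, F.
Clearing price = highest rejected bid = $34,300.
Total revenue = 4 × $34,300 = $137,200.

Total revenue: $137,200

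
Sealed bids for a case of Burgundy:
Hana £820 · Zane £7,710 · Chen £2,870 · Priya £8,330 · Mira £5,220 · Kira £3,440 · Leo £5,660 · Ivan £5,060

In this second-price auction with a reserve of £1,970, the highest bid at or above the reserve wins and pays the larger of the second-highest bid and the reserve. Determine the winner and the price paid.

Priya pays £7,710

Rule: the highest bid at or above the reserve wins and pays the larger of the second-highest bid and the reserve.
Sorting bids: 8,330 (Priya) > 7,710 (Zane) > 5,660 (Leo) > 5,220 (Mira) > 5,060 (Ivan) > 3,440 (Kira) > …
Highest eligible bid: Priya at £8,330.
max(second-highest £7,710, reserve £1,970) = £7,710; the reserve does not bind.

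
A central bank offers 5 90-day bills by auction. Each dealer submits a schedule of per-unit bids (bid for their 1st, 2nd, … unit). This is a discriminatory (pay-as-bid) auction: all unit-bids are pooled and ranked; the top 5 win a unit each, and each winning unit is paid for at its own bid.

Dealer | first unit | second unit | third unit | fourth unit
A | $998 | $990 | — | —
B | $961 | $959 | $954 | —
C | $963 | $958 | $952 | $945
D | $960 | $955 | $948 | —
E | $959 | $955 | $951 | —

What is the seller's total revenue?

Total revenue: $4,872

Pooled unit-bids ranked (top 5): 998 (A-1), 990 (A-2), 963 (C-1), 961 (B-1), 960 (D-1)
Next rejected bid: $959 (not a price — pay-as-bid).
Each winning unit pays its own bid.
Revenue = 998 + 990 + 963 + 961 + 960 = $4,872.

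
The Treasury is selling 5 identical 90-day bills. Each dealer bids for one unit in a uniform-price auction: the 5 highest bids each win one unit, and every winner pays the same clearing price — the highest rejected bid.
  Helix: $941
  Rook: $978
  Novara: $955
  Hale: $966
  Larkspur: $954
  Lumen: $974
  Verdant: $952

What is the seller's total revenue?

Total revenue: $4,760

Ordering the bids: 978 (Rook), 974 (Lumen), 966 (Hale), 955 (Novara), 954 (Larkspur), 952 (Verdant), 941 (Helix)
The 5 highest are Rook, Lumen, Hale, Novara, Larkspur.
Clearing price = highest rejected bid = $952.
Total revenue = 5 × $952 = $4,760.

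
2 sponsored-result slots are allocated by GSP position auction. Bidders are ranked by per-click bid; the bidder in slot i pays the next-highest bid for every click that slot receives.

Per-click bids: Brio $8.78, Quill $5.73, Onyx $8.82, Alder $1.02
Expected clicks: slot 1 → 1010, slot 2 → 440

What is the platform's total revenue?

Total revenue: $11389.00

Sorting advertisers: $8.82 (Onyx) > $8.78 (Brio) > $5.73 (Quill) > …
Slot 1: Onyx pays $8.78 × 1010 = $8867.80
Slot 2: Brio pays $5.73 × 440 = $2521.20
Total = $11389.00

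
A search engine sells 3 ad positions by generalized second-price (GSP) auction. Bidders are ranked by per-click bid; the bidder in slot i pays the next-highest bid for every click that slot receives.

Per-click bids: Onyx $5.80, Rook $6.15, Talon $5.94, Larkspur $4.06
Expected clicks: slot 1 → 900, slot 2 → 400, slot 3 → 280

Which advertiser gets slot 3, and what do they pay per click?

Onyx; $4.06 per click

Ranked by bid: $6.15 (Rook) > $5.94 (Talon) > $5.80 (Onyx) > $4.06 (Larkspur)
Slot 3 goes to the third-ranked bidder, Onyx, who pays the next bid down: $4.06/click.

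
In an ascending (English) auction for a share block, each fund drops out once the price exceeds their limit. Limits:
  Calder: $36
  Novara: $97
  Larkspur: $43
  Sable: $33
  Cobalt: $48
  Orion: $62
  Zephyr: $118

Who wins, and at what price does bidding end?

Zephyr wins at $97

Limits in order: 118 (Zephyr) > 97 (Novara) > 62 (Orion) > 48 (Cobalt) > 43 (Larkspur) > 36 (Calder) > …
Bidding ends when Novara exits at $97; Zephyr takes it.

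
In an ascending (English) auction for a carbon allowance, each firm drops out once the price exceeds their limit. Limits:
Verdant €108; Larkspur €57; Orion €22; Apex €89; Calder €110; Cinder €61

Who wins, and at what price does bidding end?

Calder wins at €108

Limits in order: 110 (Calder) > 108 (Verdant) > 89 (Apex) > 61 (Cinder) > 57 (Larkspur) > 22 (Orion)
Once the price passes €108, only Calder is left; the hammer falls at Verdant's limit of €108.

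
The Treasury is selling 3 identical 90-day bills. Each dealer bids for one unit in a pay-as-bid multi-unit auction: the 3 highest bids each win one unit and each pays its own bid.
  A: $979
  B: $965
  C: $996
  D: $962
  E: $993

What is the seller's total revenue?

Total revenue: $2,968

Sorting: 996 (C), 993 (E), 979 (A), 965 (B), 962 (D)
The 3 highest are C, E, A.
Total revenue = 996 + 993 + 979 = $2,968.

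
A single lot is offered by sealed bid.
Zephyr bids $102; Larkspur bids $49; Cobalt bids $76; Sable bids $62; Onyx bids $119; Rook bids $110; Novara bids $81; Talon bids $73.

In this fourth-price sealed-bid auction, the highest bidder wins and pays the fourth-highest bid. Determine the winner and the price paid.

Onyx pays $81

Rule: the highest bidder wins and pays the fourth-highest bid.
Sorting bids: 119 (Onyx) > 110 (Rook) > 102 (Zephyr) > 81 (Novara) > 76 (Cobalt) > 73 (Talon) > …
Onyx wins; payment is bid #4 in the ranking = $81.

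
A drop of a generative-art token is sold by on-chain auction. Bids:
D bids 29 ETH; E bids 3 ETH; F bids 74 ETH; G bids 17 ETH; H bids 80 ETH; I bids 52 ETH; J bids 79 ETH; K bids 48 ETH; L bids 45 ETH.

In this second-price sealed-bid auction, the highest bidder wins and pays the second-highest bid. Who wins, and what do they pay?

H pays 79 ETH

Sorting bids: 80 (H) > 79 (J) > 74 (F) > 52 (I) > 48 (K) > 45 (L) > …
H wins with the highest bid; price is set by the runner-up at 79 ETH.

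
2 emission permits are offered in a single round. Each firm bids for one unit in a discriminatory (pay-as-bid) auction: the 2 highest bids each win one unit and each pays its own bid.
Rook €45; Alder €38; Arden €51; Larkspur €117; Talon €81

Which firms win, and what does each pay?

Larkspur €117, Talon €81

Bids ranked high→low: 117 (Larkspur), 81 (Talon), 51 (Arden), 45 (Rook), …
The 2 highest are Larkspur, Talon.
Each winner pays its own bid: Larkspur €117, Talon €81.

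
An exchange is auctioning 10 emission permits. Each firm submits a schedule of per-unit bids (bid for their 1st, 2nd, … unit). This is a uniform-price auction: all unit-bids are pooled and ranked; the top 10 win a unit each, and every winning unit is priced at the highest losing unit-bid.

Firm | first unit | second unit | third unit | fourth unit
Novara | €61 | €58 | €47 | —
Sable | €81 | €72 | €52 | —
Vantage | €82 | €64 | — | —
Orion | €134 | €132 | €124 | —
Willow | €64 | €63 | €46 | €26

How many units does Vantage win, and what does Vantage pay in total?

Vantage: 2 units, pays €116

Merging the schedules and taking the best 10: 134 (Orion-1), 132 (Orion-2), 124 (Orion-3), 82 (Vantage-1), 81 (Sable-1), 72 (Sable-2), 64 (Vantage-2), 64 (Willow-1), 63 (Willow-2), 61 (Novara-1)
The (k+1)-th unit-bid is €58.
Vantage wins 2 unit(s) at €58 each.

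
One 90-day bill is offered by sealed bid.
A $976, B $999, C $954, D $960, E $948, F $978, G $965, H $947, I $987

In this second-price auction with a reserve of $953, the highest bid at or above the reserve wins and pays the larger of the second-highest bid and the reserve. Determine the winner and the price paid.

B pays $987

Second-price auction with a reserve of $953: the highest bid at or above the reserve wins and pays the larger of the second-highest bid and the reserve.
Sorting bids: 999 (B) > 987 (I) > 978 (F) > 976 (A) > 965 (G) > 960 (D) > …
B has the top bid at or above the reserve ($999).
max(second-highest $987, reserve $953) = $987; the reserve does not bind.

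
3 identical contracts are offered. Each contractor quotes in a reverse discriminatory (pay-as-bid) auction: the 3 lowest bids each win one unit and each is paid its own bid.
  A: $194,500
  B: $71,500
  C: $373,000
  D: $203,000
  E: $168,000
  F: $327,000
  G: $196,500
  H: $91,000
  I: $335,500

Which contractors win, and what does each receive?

Ordering the bids: 71,500 (B), 91,000 (H), 168,000 (E), 194,500 (A), 196,500 (G), …
The 3 lowest are B, H, E.
Each winner is paid its own bid: B $71,500, H $91,000, E $168,000.

B $71,500, H $91,000, E $168,000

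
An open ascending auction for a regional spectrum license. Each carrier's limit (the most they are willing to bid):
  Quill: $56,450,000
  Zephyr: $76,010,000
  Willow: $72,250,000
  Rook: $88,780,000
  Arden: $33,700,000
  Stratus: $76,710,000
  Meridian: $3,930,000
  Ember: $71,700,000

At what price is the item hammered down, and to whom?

Rule: the price rises until one bidder remains; the winner pays the price at which the last rival dropped out.
Limits ranked: 88,780,000 (Rook) > 76,710,000 (Stratus) > 76,010,000 (Zephyr) > 72,250,000 (Willow) > 71,700,000 (Ember) > 56,450,000 (Quill) > …
Bidding ends when Stratus exits at $76,710,000; Rook takes it.

Rook wins at $76,710,000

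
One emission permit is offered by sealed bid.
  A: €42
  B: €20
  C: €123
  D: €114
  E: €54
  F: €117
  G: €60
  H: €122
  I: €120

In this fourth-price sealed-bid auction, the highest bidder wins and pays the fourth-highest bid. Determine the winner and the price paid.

C pays €117

Bids in order: 123 (C) > 122 (H) > 120 (I) > 117 (F) > 114 (D) > 60 (G) > …
C wins; payment is bid #4 in the ranking = €117.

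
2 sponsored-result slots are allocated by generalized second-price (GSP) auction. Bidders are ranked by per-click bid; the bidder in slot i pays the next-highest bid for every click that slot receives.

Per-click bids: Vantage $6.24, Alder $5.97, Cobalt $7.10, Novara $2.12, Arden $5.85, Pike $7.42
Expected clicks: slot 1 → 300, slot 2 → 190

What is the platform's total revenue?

Total revenue: $3315.60

Sorting advertisers: $7.42 (Pike) > $7.10 (Cobalt) > $6.24 (Vantage) > …
Slot 1: Pike pays $7.10 × 300 = $2130.00
Slot 2: Cobalt pays $6.24 × 190 = $1185.60
Total = $3315.60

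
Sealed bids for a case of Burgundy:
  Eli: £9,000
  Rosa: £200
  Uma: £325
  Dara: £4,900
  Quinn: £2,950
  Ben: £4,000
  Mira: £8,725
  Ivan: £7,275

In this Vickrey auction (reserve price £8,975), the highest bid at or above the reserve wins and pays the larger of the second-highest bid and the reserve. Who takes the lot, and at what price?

Bids in order: 9,000 (Eli) > 8,725 (Mira) > 7,275 (Ivan) > 4,900 (Dara) > 4,000 (Ben) > 2,950 (Quinn) > …
Highest eligible bid: Eli at £9,000.
max(second-highest £8,725, reserve £8,975) = £8,975.

Eli pays £8,975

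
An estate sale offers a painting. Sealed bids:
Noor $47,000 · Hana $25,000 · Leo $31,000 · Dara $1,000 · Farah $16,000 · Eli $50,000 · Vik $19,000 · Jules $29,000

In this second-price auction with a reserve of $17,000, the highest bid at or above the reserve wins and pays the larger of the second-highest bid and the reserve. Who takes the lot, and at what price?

Eli pays $47,000

Bids ranked: 50,000 (Eli) > 47,000 (Noor) > 31,000 (Leo) > 29,000 (Jules) > 25,000 (Hana) > 19,000 (Vik) > …
Eli has the top bid at or above the reserve ($50,000).
max(second-highest $47,000, reserve $17,000) = $47,000; the reserve does not bind.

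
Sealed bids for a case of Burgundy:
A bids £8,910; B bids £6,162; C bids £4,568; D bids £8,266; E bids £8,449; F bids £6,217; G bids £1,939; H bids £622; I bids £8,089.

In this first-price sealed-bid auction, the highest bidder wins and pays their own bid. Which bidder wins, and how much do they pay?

A pays £8,910

Bids ranked: 8,910 (A) > 8,449 (E) > 8,266 (D) > 8,089 (I) > 6,217 (F) > 6,162 (B) > …
First-price: A pays what they bid, £8,910.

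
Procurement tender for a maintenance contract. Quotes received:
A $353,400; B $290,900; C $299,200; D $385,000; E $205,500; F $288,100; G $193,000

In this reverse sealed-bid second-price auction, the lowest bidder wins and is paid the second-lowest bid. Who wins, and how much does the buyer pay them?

Sorting bids: 193,000 (G) < 205,500 (E) < 288,100 (F) < 290,900 (B) < 299,200 (C) < 353,400 (A) < …
Second-price: G is paid E's bid of $205,500.

G is paid $205,500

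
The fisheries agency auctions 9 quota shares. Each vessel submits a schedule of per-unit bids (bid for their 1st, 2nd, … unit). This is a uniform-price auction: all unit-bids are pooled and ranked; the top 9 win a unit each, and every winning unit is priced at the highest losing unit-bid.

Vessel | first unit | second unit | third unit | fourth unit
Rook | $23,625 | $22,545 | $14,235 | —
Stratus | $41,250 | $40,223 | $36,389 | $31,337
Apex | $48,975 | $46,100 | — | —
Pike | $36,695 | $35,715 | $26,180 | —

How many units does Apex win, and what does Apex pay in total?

Pooled unit-bids ranked (top 9): 48,975 (Apex-1), 46,100 (Apex-2), 41,250 (Stratus-1), 40,223 (Stratus-2), 36,695 (Pike-1), 36,389 (Stratus-3), 35,715 (Pike-2), 31,337 (Stratus-4), 26,180 (Pike-3)
First bid not allocated: $23,625.
Apex wins 2 unit(s) at $23,625 each.

Apex: 2 units, pays $47,250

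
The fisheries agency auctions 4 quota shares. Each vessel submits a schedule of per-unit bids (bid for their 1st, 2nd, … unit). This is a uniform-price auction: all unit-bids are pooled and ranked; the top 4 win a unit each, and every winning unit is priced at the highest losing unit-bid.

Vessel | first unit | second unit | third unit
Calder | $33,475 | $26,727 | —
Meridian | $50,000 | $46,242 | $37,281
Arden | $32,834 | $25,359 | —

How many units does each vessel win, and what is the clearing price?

Calder 1, Meridian 3; clearing price $32,834

Pooled unit-bids ranked (top 4): 50,000 (Meridian-1), 46,242 (Meridian-2), 37,281 (Meridian-3), 33,475 (Calder-1)
First bid not allocated: $32,834.
Allocation: Calder 1, Meridian 3.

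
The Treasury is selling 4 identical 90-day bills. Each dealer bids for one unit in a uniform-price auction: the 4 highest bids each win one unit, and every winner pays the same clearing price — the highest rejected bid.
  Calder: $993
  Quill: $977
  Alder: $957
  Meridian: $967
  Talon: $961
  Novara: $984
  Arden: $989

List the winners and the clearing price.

Bids ranked high→low: 993 (Calder), 989 (Arden), 984 (Novara), 977 (Quill), 967 (Meridian), 961 (Talon), …
Winners (4 units): Calder, Arden, Novara, Quill.
Clearing price = highest rejected bid = $967.

Calder, Arden, Novara, Quill; each pays $967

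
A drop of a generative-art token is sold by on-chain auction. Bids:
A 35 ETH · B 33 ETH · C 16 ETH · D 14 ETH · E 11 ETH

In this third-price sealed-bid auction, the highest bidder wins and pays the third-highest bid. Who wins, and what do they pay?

Bids in order: 35 (A) > 33 (B) > 16 (C) > 14 (D) > 11 (E)
A is highest; pays the third-highest bid, 16 ETH.

A pays 16 ETH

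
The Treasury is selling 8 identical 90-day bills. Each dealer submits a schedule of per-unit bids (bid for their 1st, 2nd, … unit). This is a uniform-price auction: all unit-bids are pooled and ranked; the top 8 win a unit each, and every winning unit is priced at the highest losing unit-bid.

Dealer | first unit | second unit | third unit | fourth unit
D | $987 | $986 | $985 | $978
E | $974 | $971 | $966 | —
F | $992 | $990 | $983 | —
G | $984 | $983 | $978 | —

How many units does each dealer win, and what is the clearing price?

Pooled unit-bids ranked (top 8): 992 (F-1), 990 (F-2), 987 (D-1), 986 (D-2), 985 (D-3), 984 (G-1), 983 (F-3), 983 (G-2)
Highest rejected unit-bid = $978.
Allocation: D 3, F 3, G 2.

D 3, F 3, G 2; clearing price $978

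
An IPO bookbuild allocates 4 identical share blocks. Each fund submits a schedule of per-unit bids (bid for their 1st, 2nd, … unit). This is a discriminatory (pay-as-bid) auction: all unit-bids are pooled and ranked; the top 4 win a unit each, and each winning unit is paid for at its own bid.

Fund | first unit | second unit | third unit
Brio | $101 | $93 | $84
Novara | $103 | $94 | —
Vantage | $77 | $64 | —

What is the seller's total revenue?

Merging the schedules and taking the best 4: 103 (Novara-1), 101 (Brio-1), 94 (Novara-2), 93 (Brio-2)
Next rejected bid: $84 (not a price — pay-as-bid).
Each winning unit pays its own bid.
Revenue = 103 + 101 + 94 + 93 = $391.

Total revenue: $391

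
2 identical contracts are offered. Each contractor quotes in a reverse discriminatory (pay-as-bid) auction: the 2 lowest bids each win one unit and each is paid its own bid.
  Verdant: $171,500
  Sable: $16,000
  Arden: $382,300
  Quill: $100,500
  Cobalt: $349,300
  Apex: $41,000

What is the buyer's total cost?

Total cost: $57,000

Sorting: 16,000 (Sable), 41,000 (Apex), 100,500 (Quill), 171,500 (Verdant), …
The 2 lowest are Sable, Apex.
Total cost = 16,000 + 41,000 = $57,000.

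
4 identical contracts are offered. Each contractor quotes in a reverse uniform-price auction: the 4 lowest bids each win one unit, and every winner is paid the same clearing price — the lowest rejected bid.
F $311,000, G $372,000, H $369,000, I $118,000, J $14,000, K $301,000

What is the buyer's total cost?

Total cost: $1,476,000

Bids ranked low→high: 14,000 (J), 118,000 (I), 301,000 (K), 311,000 (F), 369,000 (H), 372,000 (G)
The 4 lowest are J, I, K, F.
First losing bid is H's $369,000, which sets the uniform price.
Total cost = 4 × $369,000 = $1,476,000.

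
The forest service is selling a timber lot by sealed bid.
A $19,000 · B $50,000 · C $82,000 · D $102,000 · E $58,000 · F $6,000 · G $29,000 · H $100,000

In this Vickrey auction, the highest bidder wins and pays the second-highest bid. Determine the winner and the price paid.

D pays $100,000

Bids ranked: 102,000 (D) > 100,000 (H) > 82,000 (C) > 58,000 (E) > 50,000 (B) > 29,000 (G) > …
Second-price: D pays H's bid of $100,000.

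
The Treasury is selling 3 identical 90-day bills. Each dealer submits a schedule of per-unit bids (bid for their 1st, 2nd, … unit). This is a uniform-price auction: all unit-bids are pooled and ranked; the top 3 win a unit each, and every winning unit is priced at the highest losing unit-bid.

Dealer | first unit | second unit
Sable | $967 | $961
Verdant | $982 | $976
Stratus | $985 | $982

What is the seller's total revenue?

All unit-bids, highest first — top 3: 985 (Stratus-1), 982 (Verdant-1), 982 (Stratus-2)
Highest rejected unit-bid = $976.
Allocation: Stratus 2, Verdant 1. Every unit priced at $976.
Revenue = 3 × 976 = $2,928.

Total revenue: $2,928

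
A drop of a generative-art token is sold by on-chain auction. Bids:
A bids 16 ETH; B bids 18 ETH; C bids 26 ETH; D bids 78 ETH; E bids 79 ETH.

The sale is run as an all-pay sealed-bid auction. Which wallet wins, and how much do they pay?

Bids in order: 79 (E) > 78 (D) > 26 (C) > 18 (B) > 16 (A)
E wins with the top bid; all bids are sunk regardless.

E pays 79 ETH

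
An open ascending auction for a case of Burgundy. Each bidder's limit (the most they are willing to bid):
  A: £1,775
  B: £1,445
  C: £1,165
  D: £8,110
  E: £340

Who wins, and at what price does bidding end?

D wins at £1,775

Rule: the price rises until one bidder remains; the winner pays the price at which the last rival dropped out.
Limits ranked: 8,110 (D) > 1,775 (A) > 1,445 (B) > 1,165 (C) > 340 (E)
A is the last rival to drop out, at £1,775; D remains and wins at that price.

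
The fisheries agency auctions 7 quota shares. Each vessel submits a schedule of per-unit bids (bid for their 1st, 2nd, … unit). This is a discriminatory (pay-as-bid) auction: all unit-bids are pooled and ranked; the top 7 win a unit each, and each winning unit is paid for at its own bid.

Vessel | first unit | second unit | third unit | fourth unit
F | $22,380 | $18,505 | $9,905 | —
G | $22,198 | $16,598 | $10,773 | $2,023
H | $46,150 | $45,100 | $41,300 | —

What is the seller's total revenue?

Total revenue: $212,231

All unit-bids, highest first — top 7: 46,150 (H-1), 45,100 (H-2), 41,300 (H-3), 22,380 (F-1), 22,198 (G-1), 18,505 (F-2), 16,598 (G-2)
Next rejected bid: $10,773 (not a price — pay-as-bid).
Each winning unit pays its own bid.
Revenue = 46,150 + 45,100 + 41,300 + 22,380 + 22,198 + 18,505 + 16,598 = $212,231.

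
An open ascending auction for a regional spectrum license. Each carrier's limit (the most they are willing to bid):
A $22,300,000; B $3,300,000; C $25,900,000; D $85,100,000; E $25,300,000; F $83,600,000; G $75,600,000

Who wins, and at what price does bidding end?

Limits ranked: 85,100,000 (D) > 83,600,000 (F) > 75,600,000 (G) > 25,900,000 (C) > 25,300,000 (E) > 22,300,000 (A) > …
F is the last rival to drop out, at $83,600,000; D remains and wins at that price.

D wins at $83,600,000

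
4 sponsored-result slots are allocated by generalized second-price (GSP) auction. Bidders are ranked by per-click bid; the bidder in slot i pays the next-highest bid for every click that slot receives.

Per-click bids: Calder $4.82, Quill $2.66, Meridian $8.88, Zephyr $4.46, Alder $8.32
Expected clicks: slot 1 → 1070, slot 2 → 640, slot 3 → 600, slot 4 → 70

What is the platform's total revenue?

Per-click bids in order: $8.88 (Meridian) > $8.32 (Alder) > $4.82 (Calder) > $4.46 (Zephyr) > $2.66 (Quill)
Slot 1: Meridian pays $8.32 × 1070 = $8902.40
Slot 2: Alder pays $4.82 × 640 = $3084.80
Slot 3: Calder pays $4.46 × 600 = $2676.00
Slot 4: Zephyr pays $2.66 × 70 = $186.20
Total = $14849.40

Total revenue: $14849.40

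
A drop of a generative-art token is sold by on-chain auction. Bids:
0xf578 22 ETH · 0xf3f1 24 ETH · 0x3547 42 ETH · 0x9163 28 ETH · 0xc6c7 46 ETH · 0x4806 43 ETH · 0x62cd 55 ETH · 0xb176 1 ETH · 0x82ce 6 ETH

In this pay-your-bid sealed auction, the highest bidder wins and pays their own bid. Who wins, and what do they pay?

0x62cd pays 55 ETH

Bids ranked: 55 (0x62cd) > 46 (0xc6c7) > 43 (0x4806) > 42 (0x3547) > 28 (0x9163) > 24 (0xf3f1) > …
0x62cd has the highest bid and pays exactly that: 55 ETH.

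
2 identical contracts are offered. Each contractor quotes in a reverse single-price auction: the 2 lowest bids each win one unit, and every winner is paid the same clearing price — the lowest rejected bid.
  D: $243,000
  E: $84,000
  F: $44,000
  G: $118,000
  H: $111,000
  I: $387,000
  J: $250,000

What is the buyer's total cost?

Ordering the bids: 44,000 (F), 84,000 (E), 111,000 (H), 118,000 (G), …
Lowest 2: F, E.
First losing bid is H's $111,000, which sets the uniform price.
Total cost = 2 × $111,000 = $222,000.

Total cost: $222,000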